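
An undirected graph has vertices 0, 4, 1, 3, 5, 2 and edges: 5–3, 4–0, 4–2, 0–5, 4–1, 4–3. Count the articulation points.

1

Removing 4 increases the component count from 1 to 3, so 4 is a cut vertex.
By contrast removing 5 leaves 1 component; it is not a cut vertex. No other vertex is a cut vertex either.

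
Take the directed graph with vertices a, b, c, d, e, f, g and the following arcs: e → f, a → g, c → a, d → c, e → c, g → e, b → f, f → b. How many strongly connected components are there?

{a, c, e, g} are all mutually reachable — one SCC of size 4.
{b, f} are all mutually reachable — one SCC of size 2.
{d} is an SCC by itself.
That gives 3 strongly connected components.

3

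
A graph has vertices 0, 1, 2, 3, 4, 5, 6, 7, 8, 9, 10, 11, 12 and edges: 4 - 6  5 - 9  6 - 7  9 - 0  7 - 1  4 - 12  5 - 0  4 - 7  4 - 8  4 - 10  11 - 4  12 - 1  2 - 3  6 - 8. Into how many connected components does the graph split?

Starting from 2 we can reach 2, 3. That is one component of size 2.
Starting from 0 we can reach 0, 5, 9. That is one component of size 3.
Starting from 1 we can reach 1, 4, 6, 7, 8, 10, 11, 12. That is one component of size 8.
Total: 3 components.

3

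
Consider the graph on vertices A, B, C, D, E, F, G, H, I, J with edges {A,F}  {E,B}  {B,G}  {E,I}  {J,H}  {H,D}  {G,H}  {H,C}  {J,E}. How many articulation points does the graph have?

2

Removing E increases the component count from 2 to 3, so E is a cut vertex.
Removing H increases the component count from 2 to 4, so H is a cut vertex.
By contrast removing B leaves 2 components; it is not a cut vertex. No other vertex is a cut vertex either.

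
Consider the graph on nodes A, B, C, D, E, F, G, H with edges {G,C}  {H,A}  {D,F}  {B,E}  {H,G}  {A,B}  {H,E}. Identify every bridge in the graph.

C-G, D-F, G-H

The edges on the cycle H-A-B-E-H are not bridges since each lies on that cycle.
But removing G - C disconnects G from C; removing D - F disconnects D from F; removing H - G disconnects H from G — these are bridges.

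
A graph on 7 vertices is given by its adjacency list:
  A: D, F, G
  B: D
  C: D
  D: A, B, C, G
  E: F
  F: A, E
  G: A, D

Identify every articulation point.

A, D, F

Removing A increases the component count from 1 to 2, so A is a cut vertex.
Removing D increases the component count from 1 to 3, so D is a cut vertex.
Removing F increases the component count from 1 to 2, so F is a cut vertex.
By contrast removing G leaves 1 component; it is not a cut vertex. No other vertex is a cut vertex either.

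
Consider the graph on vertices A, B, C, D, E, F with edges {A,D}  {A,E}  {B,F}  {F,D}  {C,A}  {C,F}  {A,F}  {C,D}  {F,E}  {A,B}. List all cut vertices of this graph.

Removing B, for instance, still leaves 1 component. No single vertex removal increases the component count — the graph has no articulation points.

none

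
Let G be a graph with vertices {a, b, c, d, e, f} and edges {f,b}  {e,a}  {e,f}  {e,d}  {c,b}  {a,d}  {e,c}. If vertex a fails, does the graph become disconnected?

No

Deleting a leaves 1 component (was 1) (its neighbors d, e remain connected to each other), so a is not a cut vertex.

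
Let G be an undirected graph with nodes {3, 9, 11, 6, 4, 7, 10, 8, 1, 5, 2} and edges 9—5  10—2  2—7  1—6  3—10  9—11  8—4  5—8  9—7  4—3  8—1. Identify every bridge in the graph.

1-6, 1-8, 11-9

The edges on the cycle 9-5-8-4-3-10-2-7-9 are not bridges since each lies on that cycle.
But removing 1—8 disconnects 1 from 8; removing 1—6 disconnects 1 from 6; removing 9—11 disconnects 9 from 11 — these are bridges.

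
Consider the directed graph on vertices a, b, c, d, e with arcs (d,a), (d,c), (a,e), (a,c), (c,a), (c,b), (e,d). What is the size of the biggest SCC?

4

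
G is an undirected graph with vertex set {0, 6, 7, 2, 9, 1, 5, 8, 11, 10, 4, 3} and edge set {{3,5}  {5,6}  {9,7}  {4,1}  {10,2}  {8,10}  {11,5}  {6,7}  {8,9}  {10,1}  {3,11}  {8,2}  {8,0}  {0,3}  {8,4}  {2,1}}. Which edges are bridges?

none

The edges on the cycle 3-11-5-3 are not bridges since each lies on that cycle.
Every edge lies on some cycle, so there are no bridges.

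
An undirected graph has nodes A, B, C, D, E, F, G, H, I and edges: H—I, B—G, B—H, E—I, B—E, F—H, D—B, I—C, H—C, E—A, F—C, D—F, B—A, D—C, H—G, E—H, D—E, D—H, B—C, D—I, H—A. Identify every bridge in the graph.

none

The edges on the cycle D-B-G-H-D are not bridges since each lies on that cycle.
Every edge lies on some cycle, so there are no bridges.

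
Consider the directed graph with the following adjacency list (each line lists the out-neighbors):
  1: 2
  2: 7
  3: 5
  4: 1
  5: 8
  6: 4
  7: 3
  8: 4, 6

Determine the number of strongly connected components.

1

{1, 2, 3, 4, 5, 6, 7, 8} are all mutually reachable — one SCC of size 8.
That gives 1 strongly connected component.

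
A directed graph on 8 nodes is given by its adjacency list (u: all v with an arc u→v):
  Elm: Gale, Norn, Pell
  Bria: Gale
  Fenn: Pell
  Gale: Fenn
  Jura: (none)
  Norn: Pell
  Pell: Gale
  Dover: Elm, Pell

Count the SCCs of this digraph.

{Fenn, Gale, Pell} are all mutually reachable — one SCC of size 3.
{Jura} is an SCC by itself.
{Norn} is an SCC by itself.
{Elm} is an SCC by itself.
{Dover} is an SCC by itself.
(and 1 more singleton SCC)
That gives 6 strongly connected components.

6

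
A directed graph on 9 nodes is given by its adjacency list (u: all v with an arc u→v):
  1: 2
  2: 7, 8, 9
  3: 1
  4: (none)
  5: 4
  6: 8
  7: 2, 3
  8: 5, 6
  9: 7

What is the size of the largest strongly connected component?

5

{1, 2, 3, 7, 9} are all mutually reachable — one SCC of size 5.
{6, 8} are all mutually reachable — one SCC of size 2.
{5} is an SCC by itself.
{4} is an SCC by itself.
The largest has 5 vertices.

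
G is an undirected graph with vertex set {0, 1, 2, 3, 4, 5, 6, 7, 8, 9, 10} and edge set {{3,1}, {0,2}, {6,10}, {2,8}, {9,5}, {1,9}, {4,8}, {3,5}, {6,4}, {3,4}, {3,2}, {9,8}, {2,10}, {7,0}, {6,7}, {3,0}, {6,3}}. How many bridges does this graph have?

0

The edges on the cycle 6-3-0-7-6 are not bridges since each lies on that cycle.
Every edge lies on some cycle, so there are no bridges.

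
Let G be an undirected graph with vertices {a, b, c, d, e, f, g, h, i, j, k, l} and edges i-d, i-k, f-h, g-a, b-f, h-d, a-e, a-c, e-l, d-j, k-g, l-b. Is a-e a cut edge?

No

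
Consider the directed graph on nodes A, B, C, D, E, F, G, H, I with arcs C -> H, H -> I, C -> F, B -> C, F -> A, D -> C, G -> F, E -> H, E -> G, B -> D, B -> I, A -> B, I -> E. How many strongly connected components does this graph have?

1

{A, B, C, D, E, F, G, H, I} are all mutually reachable — one SCC of size 9.
That gives 1 strongly connected component.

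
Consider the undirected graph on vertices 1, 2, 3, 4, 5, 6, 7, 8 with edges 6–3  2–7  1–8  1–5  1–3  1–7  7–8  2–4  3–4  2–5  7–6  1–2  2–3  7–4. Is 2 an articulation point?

Deleting 2 leaves 1 component (was 1) (its neighbors 1, 3, 4, 5, 7 remain connected to each other), so 2 is not a cut vertex.

No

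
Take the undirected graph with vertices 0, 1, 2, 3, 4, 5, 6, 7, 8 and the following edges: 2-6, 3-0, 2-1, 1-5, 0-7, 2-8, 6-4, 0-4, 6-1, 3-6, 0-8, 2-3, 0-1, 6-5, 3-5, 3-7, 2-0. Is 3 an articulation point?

Deleting 3 leaves 1 component (was 1) (its neighbors 0, 2, 5, 6, 7 remain connected to each other), so 3 is not a cut vertex.

No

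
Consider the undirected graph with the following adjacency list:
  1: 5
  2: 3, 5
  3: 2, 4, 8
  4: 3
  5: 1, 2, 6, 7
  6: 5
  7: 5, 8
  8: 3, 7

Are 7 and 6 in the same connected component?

From 7 we can reach 1, 2, 3, 4, 5, 6, 7, 8, which includes 6.

Yes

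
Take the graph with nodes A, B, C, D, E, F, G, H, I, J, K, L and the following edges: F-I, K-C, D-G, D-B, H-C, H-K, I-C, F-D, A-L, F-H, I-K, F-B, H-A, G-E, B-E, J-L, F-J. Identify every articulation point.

Removing F increases the component count from 1 to 2, so F is a cut vertex.
By contrast removing G leaves 1 component; it is not a cut vertex. No other vertex is a cut vertex either.

F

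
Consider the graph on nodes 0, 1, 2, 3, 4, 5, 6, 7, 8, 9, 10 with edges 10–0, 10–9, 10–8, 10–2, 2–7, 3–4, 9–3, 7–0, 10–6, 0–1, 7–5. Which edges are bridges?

The edges on the cycle 10-2-7-0-10 are not bridges since each lies on that cycle.
But removing 3–9 disconnects 3 from 9; removing 10–9 disconnects 10 from 9; removing 3–4 disconnects 3 from 4; removing 0–1 disconnects 0 from 1 — these are bridges.
In total 7 edges are bridges.

0-1, 10-6, 10-8, 10-9, 3-4, 3-9, 5-7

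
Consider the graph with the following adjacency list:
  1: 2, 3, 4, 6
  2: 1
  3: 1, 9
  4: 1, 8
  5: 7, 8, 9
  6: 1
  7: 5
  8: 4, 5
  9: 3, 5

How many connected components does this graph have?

Starting from 1 we can reach 1, 2, 3, 4, 5, 6, 7, 8, 9. That is one component of size 9.
Total: 1 component.

1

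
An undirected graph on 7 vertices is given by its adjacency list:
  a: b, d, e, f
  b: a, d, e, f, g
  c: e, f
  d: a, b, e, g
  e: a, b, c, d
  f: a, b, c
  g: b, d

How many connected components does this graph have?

1

Starting from a we can reach a, b, c, d, e, f, g. That is one component of size 7.
Total: 1 component.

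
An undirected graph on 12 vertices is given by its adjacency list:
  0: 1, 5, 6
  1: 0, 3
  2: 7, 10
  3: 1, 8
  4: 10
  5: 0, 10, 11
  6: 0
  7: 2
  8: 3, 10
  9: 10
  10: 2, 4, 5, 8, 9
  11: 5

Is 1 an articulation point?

No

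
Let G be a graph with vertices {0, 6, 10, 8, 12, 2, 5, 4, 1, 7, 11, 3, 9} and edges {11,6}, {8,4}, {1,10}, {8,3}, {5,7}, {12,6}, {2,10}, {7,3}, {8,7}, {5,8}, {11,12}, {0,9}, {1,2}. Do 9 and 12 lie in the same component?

The component containing 9 is {0, 9}, and 12 is not in it.

No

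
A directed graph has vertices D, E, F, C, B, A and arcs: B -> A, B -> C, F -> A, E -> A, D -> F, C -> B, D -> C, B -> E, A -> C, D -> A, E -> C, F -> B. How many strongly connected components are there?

{A, B, C, E} are all mutually reachable — one SCC of size 4.
{D} is an SCC by itself.
{F} is an SCC by itself.
That gives 3 strongly connected components.

3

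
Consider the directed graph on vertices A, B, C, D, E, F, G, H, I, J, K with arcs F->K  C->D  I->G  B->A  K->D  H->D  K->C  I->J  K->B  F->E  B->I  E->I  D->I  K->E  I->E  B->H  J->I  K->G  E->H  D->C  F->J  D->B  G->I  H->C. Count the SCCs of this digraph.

{B, C, D, E, G, H, I, J} are all mutually reachable — one SCC of size 8.
{F} is an SCC by itself.
{A} is an SCC by itself.
{K} is an SCC by itself.
That gives 4 strongly connected components.

4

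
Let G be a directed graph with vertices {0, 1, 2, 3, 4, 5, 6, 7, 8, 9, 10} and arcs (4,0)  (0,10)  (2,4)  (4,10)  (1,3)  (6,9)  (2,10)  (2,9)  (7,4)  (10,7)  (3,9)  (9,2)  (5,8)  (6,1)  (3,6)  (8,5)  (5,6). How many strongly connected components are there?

4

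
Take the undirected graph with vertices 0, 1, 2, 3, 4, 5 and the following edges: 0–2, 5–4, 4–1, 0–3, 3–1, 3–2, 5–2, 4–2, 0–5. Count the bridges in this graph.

0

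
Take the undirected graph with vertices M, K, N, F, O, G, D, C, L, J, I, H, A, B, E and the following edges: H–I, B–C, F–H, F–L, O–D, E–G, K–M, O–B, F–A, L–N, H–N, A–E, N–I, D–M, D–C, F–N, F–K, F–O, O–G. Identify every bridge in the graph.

none

The edges on the cycle F-A-E-G-O-F are not bridges since each lies on that cycle.
Every edge lies on some cycle, so there are no bridges.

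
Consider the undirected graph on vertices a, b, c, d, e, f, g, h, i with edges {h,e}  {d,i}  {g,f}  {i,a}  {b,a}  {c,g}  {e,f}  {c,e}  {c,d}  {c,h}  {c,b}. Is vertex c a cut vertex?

Yes

Deleting c raises the number of components from 1 to 2, so c is a cut vertex.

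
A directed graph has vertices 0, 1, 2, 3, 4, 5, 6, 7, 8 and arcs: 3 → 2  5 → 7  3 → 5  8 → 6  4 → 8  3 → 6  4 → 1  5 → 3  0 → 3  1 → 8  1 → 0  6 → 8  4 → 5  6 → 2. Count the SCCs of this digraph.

7

{6, 8} are all mutually reachable — one SCC of size 2.
{3, 5} are all mutually reachable — one SCC of size 2.
{4} is an SCC by itself.
{1} is an SCC by itself.
{2} is an SCC by itself.
(and 2 more singleton SCCs)
That gives 7 strongly connected components.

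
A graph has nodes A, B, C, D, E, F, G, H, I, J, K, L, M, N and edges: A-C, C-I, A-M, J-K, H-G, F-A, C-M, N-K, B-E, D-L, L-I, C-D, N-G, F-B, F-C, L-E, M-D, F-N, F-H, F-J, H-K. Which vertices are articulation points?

Removing F increases the component count from 1 to 2, so F is a cut vertex.
By contrast removing M leaves 1 component; it is not a cut vertex. No other vertex is a cut vertex either.

F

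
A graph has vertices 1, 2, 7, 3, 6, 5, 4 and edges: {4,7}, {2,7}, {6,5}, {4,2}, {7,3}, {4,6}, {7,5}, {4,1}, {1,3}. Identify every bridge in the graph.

The edges on the cycle 4-2-7-3-1-4 are not bridges since each lies on that cycle.
Every edge lies on some cycle, so there are no bridges.

none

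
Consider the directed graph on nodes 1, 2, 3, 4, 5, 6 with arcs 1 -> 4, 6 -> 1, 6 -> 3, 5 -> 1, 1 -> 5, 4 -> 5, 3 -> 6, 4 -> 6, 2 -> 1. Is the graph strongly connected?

There is no directed path from 1 to 2, so the graph is not strongly connected.

No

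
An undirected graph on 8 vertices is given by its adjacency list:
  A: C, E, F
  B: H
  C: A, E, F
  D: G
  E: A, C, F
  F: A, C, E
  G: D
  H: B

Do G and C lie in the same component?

The component containing G is {D, G}, and C is not in it.

No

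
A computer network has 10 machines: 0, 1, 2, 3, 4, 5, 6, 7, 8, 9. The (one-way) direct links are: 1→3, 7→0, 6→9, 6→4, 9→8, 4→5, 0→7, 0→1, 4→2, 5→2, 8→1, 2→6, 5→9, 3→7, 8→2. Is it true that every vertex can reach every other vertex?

No

There is no directed path from 1 to 6, so the graph is not strongly connected.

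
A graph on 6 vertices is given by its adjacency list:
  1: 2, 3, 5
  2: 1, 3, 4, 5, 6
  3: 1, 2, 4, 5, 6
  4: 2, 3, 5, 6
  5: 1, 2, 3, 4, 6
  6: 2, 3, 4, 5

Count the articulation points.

Removing 1, for instance, still leaves 1 component. No single vertex removal increases the component count — the graph has no articulation points.

0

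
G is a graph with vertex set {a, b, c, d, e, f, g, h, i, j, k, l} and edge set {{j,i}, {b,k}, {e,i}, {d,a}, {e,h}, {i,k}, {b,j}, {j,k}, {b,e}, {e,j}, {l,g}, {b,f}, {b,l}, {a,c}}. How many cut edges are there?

6

The edges on the cycle b-e-i-k-j-b are not bridges since each lies on that cycle.
But removing d—a disconnects d from a; removing b—f disconnects b from f; removing l—g disconnects l from g; removing e—h disconnects e from h — these are bridges.
In total 6 edges are bridges.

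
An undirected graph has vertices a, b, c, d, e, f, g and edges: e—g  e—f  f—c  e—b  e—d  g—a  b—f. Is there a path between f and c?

Yes

From f we can reach a, b, c, d, e, f, g, which includes c.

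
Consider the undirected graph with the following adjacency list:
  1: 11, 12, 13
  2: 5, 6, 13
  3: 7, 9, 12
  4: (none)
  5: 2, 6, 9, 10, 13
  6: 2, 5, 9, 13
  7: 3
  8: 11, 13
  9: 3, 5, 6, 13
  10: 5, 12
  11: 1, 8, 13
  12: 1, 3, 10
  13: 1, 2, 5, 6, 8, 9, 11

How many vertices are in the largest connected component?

12

4 is isolated — a component by itself.
Starting from 1 we can reach 1, 2, 3, 5, 6, 7, 8, 9, 10, 11, 12, 13. That is one component of size 12.
The largest has 12 vertices.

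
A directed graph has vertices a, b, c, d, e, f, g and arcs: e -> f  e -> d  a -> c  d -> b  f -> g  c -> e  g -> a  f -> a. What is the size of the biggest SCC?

{a, c, e, f, g} are all mutually reachable — one SCC of size 5.
{d} is an SCC by itself.
{b} is an SCC by itself.
The largest has 5 vertices.

5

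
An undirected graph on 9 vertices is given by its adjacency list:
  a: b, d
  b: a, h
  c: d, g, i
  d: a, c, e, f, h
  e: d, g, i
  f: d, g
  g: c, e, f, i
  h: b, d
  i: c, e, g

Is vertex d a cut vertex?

Yes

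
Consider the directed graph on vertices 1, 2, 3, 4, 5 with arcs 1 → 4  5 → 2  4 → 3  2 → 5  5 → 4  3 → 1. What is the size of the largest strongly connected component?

{1, 3, 4} are all mutually reachable — one SCC of size 3.
{2, 5} are all mutually reachable — one SCC of size 2.
The largest has 3 vertices.

3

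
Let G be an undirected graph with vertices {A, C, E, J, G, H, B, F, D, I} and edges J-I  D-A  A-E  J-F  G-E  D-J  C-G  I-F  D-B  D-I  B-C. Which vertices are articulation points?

Removing D increases the component count from 2 to 3, so D is a cut vertex.
By contrast removing B leaves 2 components; it is not a cut vertex. No other vertex is a cut vertex either.

D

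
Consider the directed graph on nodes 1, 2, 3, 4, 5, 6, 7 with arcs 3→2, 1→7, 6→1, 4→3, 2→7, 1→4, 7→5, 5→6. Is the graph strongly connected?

Yes

From 5 we can reach every vertex (1, 2, 3, 4, 5, 6, 7), and every vertex can reach 5 (1, 2, 3, 4, 5, 6, 7). So the whole graph is one strongly connected component.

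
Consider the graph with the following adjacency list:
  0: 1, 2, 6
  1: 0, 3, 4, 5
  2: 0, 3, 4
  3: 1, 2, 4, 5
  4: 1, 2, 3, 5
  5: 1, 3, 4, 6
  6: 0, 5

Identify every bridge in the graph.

none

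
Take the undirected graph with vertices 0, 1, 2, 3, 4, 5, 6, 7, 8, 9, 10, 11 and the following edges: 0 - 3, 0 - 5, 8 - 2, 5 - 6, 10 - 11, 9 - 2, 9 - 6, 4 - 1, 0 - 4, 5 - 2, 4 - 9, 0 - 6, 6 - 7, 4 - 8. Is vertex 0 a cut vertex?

Yes

Deleting 0 raises the number of components from 2 to 3, so 0 is a cut vertex.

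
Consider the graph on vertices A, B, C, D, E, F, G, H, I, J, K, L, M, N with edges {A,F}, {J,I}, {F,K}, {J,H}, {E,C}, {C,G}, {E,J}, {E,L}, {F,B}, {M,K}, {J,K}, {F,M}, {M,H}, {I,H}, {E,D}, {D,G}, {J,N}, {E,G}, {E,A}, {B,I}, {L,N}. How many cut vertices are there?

Removing E increases the component count from 1 to 2, so E is a cut vertex.
By contrast removing D leaves 1 component; it is not a cut vertex. No other vertex is a cut vertex either.

1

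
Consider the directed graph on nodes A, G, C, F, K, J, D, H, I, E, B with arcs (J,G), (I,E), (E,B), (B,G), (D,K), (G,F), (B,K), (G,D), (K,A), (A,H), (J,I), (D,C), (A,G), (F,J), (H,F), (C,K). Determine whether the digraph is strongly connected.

Yes

From A we can reach every vertex (A, B, C, D, E, F, G, H, I, J, K), and every vertex can reach A (A, B, C, D, E, F, G, H, I, J, K). So the whole graph is one strongly connected component.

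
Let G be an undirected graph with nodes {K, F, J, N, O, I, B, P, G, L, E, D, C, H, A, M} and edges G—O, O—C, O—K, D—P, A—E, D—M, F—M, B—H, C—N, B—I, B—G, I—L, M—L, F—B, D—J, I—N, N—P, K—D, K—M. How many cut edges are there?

3

The edges on the cycle B-G-O-K-D-P-N-I-B are not bridges since each lies on that cycle.
But removing J—D disconnects J from D; removing B—H disconnects B from H; removing A—E disconnects A from E — these are bridges.
That makes 3 bridges.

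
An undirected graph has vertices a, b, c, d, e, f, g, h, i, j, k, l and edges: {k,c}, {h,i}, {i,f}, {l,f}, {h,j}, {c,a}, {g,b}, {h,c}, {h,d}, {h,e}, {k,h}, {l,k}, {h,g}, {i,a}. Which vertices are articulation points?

Removing g increases the component count from 1 to 2, so g is a cut vertex.
Removing h increases the component count from 1 to 5, so h is a cut vertex.
By contrast removing c leaves 1 component; it is not a cut vertex. No other vertex is a cut vertex either.

g, h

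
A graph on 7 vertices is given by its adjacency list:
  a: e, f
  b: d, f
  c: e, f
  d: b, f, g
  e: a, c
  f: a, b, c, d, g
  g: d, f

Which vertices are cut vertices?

f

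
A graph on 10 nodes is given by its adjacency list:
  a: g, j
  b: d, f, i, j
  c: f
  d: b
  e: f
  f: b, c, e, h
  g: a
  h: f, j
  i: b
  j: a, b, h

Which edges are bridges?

a-g, a-j, b-d, b-i, c-f, e-f

The edges on the cycle j-h-f-b-j are not bridges since each lies on that cycle.
But removing c-f disconnects c from f; removing d-b disconnects d from b; removing b-i disconnects b from i; removing f-e disconnects f from e — these are bridges.
In total 6 edges are bridges.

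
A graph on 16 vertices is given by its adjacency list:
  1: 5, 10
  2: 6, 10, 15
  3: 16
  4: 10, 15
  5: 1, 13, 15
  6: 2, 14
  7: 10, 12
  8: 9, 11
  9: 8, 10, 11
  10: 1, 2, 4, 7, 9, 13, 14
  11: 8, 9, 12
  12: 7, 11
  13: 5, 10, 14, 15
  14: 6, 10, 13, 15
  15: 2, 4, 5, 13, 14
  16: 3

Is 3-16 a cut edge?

Removing 3-16 leaves no path between 3 and 16: the component count goes from 2 to 3. So it is a bridge.

Yes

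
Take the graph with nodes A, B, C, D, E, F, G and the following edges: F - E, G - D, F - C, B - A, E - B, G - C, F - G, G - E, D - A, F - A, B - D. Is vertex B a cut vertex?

No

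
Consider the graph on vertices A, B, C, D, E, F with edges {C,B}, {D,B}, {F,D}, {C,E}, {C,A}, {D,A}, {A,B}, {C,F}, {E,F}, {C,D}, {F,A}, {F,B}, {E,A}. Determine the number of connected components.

1

Starting from A we can reach A, B, C, D, E, F. That is one component of size 6.
Total: 1 component.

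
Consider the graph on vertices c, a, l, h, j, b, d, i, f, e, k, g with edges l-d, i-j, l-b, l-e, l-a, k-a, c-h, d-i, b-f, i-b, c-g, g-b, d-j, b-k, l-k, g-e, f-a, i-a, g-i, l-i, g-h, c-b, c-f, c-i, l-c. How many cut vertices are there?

0

Removing c, for instance, still leaves 1 component. No single vertex removal increases the component count — the graph has no articulation points.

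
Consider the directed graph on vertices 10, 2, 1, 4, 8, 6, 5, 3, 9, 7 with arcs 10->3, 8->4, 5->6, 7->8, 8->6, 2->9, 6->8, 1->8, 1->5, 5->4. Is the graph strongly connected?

No

There is no directed path from 9 to 8, so the graph is not strongly connected.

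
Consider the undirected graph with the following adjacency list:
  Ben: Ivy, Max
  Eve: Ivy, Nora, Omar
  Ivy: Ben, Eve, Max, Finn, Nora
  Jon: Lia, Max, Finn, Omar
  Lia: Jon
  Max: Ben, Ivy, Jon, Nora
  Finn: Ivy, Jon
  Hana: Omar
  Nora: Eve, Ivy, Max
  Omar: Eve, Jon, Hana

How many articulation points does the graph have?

2

Removing Jon increases the component count from 1 to 2, so Jon is a cut vertex.
Removing Omar increases the component count from 1 to 2, so Omar is a cut vertex.
By contrast removing Max leaves 1 component; it is not a cut vertex. No other vertex is a cut vertex either.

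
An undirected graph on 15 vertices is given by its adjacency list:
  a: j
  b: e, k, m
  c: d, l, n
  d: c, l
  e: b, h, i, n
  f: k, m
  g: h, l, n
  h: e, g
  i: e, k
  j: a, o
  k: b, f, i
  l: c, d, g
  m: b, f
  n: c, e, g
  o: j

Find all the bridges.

The edges on the cycle c-d-l-c are not bridges since each lies on that cycle.
But removing j-a disconnects j from a; removing o-j disconnects o from j — these are bridges.

a-j, j-o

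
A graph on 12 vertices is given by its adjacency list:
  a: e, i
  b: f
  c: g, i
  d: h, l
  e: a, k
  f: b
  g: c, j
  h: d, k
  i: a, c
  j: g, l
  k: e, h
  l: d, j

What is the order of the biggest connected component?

Starting from b we can reach b, f. That is one component of size 2.
Starting from a we can reach a, c, d, e, g, h, i, j, k, l. That is one component of size 10.
The largest has 10 vertices.

10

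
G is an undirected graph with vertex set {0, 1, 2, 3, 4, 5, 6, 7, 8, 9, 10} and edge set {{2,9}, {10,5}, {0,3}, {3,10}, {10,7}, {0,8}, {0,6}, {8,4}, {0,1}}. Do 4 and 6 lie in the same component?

Yes

From 4 we can reach 0, 1, 3, 4, 5, 6, 7, 8, 10, which includes 6.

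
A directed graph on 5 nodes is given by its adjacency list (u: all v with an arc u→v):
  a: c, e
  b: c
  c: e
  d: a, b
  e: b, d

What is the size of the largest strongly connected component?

{a, b, c, d, e} are all mutually reachable — one SCC of size 5.
The largest has 5 vertices.

5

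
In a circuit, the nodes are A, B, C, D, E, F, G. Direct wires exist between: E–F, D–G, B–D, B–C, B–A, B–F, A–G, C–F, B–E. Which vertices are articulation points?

B

Removing B increases the component count from 1 to 2, so B is a cut vertex.
By contrast removing F leaves 1 component; it is not a cut vertex. No other vertex is a cut vertex either.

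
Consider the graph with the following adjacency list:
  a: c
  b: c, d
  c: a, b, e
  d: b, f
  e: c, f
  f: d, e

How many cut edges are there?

1

The edges on the cycle b-d-f-e-c-b are not bridges since each lies on that cycle.
But removing c-a disconnects c from a — this is a bridge.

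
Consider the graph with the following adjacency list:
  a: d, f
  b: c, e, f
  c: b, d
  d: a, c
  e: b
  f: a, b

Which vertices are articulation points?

b

Removing b increases the component count from 1 to 2, so b is a cut vertex.
By contrast removing f leaves 1 component; it is not a cut vertex. No other vertex is a cut vertex either.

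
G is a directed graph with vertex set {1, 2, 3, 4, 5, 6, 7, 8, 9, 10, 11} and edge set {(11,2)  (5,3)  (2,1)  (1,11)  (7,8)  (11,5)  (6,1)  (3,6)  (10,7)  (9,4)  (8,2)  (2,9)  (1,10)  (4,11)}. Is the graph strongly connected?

Yes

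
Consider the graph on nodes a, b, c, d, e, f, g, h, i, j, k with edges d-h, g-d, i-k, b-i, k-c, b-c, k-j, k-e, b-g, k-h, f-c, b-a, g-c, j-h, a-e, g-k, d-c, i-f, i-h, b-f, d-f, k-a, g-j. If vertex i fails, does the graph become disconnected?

No

Deleting i leaves 1 component (was 1) (its neighbors b, f, h, k remain connected to each other), so i is not a cut vertex.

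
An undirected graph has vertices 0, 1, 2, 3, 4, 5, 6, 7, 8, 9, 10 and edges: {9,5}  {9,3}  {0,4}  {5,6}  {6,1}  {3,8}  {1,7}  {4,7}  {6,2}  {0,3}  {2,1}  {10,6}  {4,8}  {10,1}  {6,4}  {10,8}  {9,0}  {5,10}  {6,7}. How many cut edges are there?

The edges on the cycle 9-5-10-1-7-4-0-9 are not bridges since each lies on that cycle.
Every edge lies on some cycle, so there are no bridges.

0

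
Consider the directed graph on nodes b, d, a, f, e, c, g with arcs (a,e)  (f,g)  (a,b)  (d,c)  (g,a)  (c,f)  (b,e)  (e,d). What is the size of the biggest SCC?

{a, b, c, d, e, f, g} are all mutually reachable — one SCC of size 7.
The largest has 7 vertices.

7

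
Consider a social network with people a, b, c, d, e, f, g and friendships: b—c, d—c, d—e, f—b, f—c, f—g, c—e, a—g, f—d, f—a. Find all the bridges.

none

The edges on the cycle f-a-g-f are not bridges since each lies on that cycle.
Every edge lies on some cycle, so there are no bridges.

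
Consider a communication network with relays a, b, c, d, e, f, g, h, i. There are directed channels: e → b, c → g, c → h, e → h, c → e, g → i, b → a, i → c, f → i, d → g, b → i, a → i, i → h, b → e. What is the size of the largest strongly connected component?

{a, b, c, e, g, i} are all mutually reachable — one SCC of size 6.
{d} is an SCC by itself.
{f} is an SCC by itself.
{h} is an SCC by itself.
The largest has 6 vertices.

6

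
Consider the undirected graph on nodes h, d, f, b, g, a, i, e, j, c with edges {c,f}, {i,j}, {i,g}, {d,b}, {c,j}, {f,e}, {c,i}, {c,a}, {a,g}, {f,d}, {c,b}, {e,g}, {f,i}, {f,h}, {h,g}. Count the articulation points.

Removing f, for instance, still leaves 1 component. No single vertex removal increases the component count — the graph has no articulation points.

0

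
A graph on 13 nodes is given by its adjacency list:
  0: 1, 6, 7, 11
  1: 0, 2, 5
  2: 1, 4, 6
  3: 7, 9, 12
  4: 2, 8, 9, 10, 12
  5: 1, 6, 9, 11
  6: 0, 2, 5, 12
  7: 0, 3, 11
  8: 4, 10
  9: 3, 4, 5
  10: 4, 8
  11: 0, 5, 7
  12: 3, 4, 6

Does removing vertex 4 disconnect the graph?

Deleting 4 raises the number of components from 1 to 2, so 4 is a cut vertex.

Yes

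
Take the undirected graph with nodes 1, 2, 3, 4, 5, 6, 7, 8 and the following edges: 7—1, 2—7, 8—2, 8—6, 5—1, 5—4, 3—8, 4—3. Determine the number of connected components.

Starting from 1 we can reach 1, 2, 3, 4, 5, 6, 7, 8. That is one component of size 8.
Total: 1 component.

1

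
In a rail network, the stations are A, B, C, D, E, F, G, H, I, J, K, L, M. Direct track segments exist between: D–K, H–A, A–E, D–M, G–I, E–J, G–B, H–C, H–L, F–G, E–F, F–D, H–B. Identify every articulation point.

D, E, F, G, H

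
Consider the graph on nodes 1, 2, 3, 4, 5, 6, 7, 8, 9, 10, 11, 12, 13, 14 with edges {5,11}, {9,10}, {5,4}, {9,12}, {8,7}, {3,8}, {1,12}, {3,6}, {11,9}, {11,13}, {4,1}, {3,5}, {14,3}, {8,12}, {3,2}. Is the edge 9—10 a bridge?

Removing 9—10 leaves no path between 9 and 10: the component count goes from 1 to 2. So it is a bridge.

Yes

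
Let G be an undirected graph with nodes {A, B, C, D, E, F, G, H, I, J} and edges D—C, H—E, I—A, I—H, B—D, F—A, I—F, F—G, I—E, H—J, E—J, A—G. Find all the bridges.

B-D, C-D

The edges on the cycle I-F-G-A-I are not bridges since each lies on that cycle.
But removing D—C disconnects D from C; removing D—B disconnects D from B — these are bridges.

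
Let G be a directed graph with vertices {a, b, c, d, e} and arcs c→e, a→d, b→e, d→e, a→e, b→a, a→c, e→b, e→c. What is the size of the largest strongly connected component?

{a, b, c, d, e} are all mutually reachable — one SCC of size 5.
The largest has 5 vertices.

5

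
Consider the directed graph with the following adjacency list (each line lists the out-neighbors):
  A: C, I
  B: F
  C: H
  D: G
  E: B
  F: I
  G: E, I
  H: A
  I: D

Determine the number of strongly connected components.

{B, D, E, F, G, I} are all mutually reachable — one SCC of size 6.
{A, C, H} are all mutually reachable — one SCC of size 3.
That gives 2 strongly connected components.

2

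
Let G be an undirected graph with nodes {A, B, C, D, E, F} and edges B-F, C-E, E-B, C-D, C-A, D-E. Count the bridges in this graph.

3

The edges on the cycle C-D-E-C are not bridges since each lies on that cycle.
But removing E-B disconnects E from B; removing B-F disconnects B from F; removing C-A disconnects C from A — these are bridges.
That makes 3 bridges.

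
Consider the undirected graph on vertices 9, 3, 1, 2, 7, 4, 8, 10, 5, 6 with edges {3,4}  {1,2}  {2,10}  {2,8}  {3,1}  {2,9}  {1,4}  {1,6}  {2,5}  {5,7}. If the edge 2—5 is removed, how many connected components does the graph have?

Before removal there is 1 component.
2—5 is a bridge — removing it separates 2's side from 5's side.
After removal: 2 components.

2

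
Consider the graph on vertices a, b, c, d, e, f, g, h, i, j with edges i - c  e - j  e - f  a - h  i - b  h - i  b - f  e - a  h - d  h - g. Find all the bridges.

The edges on the cycle e-a-h-i-b-f-e are not bridges since each lies on that cycle.
But removing d - h disconnects d from h; removing h - g disconnects h from g; removing i - c disconnects i from c; removing e - j disconnects e from j — these are bridges.

c-i, d-h, e-j, g-h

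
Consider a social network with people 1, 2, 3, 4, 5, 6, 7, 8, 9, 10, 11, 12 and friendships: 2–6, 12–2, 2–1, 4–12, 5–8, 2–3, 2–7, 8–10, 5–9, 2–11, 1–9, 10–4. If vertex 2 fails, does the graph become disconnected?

Deleting 2 raises the number of components from 1 to 5, so 2 is a cut vertex.

Yes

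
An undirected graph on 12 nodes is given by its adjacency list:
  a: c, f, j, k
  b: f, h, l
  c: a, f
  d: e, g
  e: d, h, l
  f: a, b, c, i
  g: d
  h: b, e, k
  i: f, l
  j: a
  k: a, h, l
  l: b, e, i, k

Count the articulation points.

Removing a increases the component count from 1 to 2, so a is a cut vertex.
Removing d increases the component count from 1 to 2, so d is a cut vertex.
Removing e increases the component count from 1 to 2, so e is a cut vertex.
By contrast removing k leaves 1 component; it is not a cut vertex. No other vertex is a cut vertex either.

3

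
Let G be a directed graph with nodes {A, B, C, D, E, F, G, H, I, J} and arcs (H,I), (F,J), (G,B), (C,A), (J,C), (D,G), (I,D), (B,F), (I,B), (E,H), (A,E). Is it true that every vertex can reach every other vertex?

From A we can reach every vertex (A, B, C, D, E, F, G, H, I, J), and every vertex can reach A (A, B, C, D, E, F, G, H, I, J). So the whole graph is one strongly connected component.

Yes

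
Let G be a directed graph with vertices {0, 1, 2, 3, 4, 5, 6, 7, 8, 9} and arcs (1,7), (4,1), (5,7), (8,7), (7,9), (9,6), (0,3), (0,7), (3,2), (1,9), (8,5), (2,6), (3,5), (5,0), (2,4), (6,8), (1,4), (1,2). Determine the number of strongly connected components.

{0, 1, 2, 3, 4, 5, 6, 7, 8, 9} are all mutually reachable — one SCC of size 10.
That gives 1 strongly connected component.

1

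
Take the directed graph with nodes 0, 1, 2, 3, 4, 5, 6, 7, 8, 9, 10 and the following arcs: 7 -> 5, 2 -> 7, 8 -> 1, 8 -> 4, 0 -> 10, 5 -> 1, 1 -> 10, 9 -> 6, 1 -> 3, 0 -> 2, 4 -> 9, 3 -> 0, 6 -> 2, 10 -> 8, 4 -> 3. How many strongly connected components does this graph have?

1

{0, 1, 2, 3, 4, 5, 6, 7, 8, 9, 10} are all mutually reachable — one SCC of size 11.
That gives 1 strongly connected component.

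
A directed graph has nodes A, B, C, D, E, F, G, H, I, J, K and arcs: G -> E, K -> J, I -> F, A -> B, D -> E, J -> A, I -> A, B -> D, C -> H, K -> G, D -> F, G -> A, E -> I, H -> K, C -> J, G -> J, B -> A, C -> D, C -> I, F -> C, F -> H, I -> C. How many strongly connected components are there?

1

{A, B, C, D, E, F, G, H, I, J, K} are all mutually reachable — one SCC of size 11.
That gives 1 strongly connected component.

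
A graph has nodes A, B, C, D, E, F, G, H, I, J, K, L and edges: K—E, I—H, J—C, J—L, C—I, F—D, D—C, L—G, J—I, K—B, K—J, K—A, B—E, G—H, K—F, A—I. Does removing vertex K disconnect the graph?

Yes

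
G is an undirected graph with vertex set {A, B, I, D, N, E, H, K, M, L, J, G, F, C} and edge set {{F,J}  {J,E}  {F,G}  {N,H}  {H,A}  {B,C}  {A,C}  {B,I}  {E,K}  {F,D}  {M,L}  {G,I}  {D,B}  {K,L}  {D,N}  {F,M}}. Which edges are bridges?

The edges on the cycle F-J-E-K-L-M-F are not bridges since each lies on that cycle.
Every edge lies on some cycle, so there are no bridges.

none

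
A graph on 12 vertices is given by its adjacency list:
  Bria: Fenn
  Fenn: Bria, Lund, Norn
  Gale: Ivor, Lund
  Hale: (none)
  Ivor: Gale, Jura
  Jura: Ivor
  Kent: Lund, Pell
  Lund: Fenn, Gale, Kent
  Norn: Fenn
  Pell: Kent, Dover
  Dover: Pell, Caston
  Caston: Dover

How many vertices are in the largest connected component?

11

Hale is isolated — a component by itself.
Starting from Bria we can reach Bria, Fenn, Gale, Ivor, Jura, Kent, Lund, Norn, Pell, Dover, Caston. That is one component of size 11.
The largest has 11 vertices.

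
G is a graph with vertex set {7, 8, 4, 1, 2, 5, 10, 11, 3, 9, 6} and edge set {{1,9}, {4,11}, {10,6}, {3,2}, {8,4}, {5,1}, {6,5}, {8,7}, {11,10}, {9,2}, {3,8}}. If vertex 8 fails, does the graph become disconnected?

Yes

Deleting 8 raises the number of components from 1 to 2, so 8 is a cut vertex.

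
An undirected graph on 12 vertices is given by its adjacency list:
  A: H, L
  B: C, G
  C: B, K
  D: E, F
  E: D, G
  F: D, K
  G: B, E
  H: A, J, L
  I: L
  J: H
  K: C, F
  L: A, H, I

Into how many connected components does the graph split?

Starting from A we can reach A, H, I, J, L. That is one component of size 5.
Starting from B we can reach B, C, D, E, F, G, K. That is one component of size 7.
Total: 2 components.

2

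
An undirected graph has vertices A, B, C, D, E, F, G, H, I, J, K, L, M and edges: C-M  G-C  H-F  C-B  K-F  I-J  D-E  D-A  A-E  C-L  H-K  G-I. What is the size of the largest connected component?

Starting from A we can reach A, D, E. That is one component of size 3.
Starting from F we can reach F, H, K. That is one component of size 3.
Starting from B we can reach B, C, G, I, J, L, M. That is one component of size 7.
The largest has 7 vertices.

7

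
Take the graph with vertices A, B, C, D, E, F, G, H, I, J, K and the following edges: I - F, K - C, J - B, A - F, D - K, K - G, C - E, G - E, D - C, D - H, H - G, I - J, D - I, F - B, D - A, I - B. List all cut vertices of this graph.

Removing D increases the component count from 1 to 2, so D is a cut vertex.
By contrast removing F leaves 1 component; it is not a cut vertex. No other vertex is a cut vertex either.

D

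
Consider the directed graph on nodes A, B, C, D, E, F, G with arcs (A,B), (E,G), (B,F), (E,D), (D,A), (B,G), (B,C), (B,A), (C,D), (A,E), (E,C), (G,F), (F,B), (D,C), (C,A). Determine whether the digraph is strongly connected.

Yes

From C we can reach every vertex (A, B, C, D, E, F, G), and every vertex can reach C (A, B, C, D, E, F, G). So the whole graph is one strongly connected component.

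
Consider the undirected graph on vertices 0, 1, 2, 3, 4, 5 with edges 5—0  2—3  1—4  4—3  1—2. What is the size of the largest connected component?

Starting from 0 we can reach 0, 5. That is one component of size 2.
Starting from 1 we can reach 1, 2, 3, 4. That is one component of size 4.
The largest has 4 vertices.

4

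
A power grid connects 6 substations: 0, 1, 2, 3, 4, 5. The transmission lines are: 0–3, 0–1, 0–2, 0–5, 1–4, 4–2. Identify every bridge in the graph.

0-3, 0-5

The edges on the cycle 0-1-4-2-0 are not bridges since each lies on that cycle.
But removing 0–5 disconnects 0 from 5; removing 0–3 disconnects 0 from 3 — these are bridges.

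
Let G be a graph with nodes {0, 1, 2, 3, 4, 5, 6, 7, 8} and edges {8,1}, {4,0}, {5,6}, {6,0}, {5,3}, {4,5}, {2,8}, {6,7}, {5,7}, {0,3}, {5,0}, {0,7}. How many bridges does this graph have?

The edges on the cycle 5-6-0-3-5 are not bridges since each lies on that cycle.
But removing 2–8 disconnects 2 from 8; removing 1–8 disconnects 1 from 8 — these are bridges.
That makes 2 bridges.

2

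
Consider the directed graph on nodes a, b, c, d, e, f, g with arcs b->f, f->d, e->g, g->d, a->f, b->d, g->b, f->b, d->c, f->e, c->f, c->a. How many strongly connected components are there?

{a, b, c, d, e, f, g} are all mutually reachable — one SCC of size 7.
That gives 1 strongly connected component.

1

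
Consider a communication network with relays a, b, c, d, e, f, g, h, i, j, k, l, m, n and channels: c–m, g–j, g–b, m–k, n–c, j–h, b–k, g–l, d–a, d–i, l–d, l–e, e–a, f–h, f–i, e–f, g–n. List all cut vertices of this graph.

g

Removing g increases the component count from 1 to 2, so g is a cut vertex.
By contrast removing i leaves 1 component; it is not a cut vertex. No other vertex is a cut vertex either.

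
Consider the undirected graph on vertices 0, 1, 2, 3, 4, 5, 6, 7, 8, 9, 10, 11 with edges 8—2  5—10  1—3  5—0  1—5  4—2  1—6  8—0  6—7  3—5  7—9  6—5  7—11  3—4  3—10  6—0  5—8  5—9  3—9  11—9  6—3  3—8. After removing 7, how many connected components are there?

With 7 gone, the remaining components are: {0, 1, 2, 3, 4, 5, 6, 8, 9, 10, 11}.
That is 1 component.

1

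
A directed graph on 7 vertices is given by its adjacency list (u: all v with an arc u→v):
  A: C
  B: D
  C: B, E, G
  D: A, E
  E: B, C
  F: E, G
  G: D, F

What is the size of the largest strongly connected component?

{A, B, C, D, E, F, G} are all mutually reachable — one SCC of size 7.
The largest has 7 vertices.

7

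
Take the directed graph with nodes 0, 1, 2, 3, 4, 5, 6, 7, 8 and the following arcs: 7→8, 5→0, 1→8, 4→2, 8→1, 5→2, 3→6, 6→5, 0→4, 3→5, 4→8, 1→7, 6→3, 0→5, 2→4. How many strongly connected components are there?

4

{1, 7, 8} are all mutually reachable — one SCC of size 3.
{0, 5} are all mutually reachable — one SCC of size 2.
{2, 4} are all mutually reachable — one SCC of size 2.
{3, 6} are all mutually reachable — one SCC of size 2.
That gives 4 strongly connected components.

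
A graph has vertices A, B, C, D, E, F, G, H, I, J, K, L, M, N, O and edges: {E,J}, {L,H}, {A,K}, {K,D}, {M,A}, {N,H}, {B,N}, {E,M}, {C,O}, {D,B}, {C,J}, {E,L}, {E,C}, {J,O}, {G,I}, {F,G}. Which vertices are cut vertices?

E, G

Removing E increases the component count from 2 to 3, so E is a cut vertex.
Removing G increases the component count from 2 to 3, so G is a cut vertex.
By contrast removing M leaves 2 components; it is not a cut vertex. No other vertex is a cut vertex either.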